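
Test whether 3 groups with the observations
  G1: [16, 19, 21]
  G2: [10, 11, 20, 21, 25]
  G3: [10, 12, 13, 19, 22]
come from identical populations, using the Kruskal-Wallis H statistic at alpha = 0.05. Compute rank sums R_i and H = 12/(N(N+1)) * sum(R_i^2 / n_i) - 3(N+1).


Step 1: Combine all N = 13 observations and assign midranks.
sorted (value, group, rank): (10,G2,1.5), (10,G3,1.5), (11,G2,3), (12,G3,4), (13,G3,5), (16,G1,6), (19,G1,7.5), (19,G3,7.5), (20,G2,9), (21,G1,10.5), (21,G2,10.5), (22,G3,12), (25,G2,13)
Step 2: Sum ranks within each group.
R_1 = 24 (n_1 = 3)
R_2 = 37 (n_2 = 5)
R_3 = 30 (n_3 = 5)
Step 3: H = 12/(N(N+1)) * sum(R_i^2/n_i) - 3(N+1)
     = 12/(13*14) * (24^2/3 + 37^2/5 + 30^2/5) - 3*14
     = 0.065934 * 645.8 - 42
     = 0.580220.
Step 4: Ties present; correction factor C = 1 - 18/(13^3 - 13) = 0.991758. Corrected H = 0.580220 / 0.991758 = 0.585042.
Step 5: Under H0, H ~ chi^2(2); p-value = 0.746380.
Step 6: alpha = 0.05. fail to reject H0.

H = 0.5850, df = 2, p = 0.746380, fail to reject H0.


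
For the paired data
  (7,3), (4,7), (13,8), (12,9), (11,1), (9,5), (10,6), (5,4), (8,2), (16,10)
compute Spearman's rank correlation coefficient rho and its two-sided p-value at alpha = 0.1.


Step 1: Rank x and y separately (midranks; no ties here).
rank(x): 7->3, 4->1, 13->9, 12->8, 11->7, 9->5, 10->6, 5->2, 8->4, 16->10
rank(y): 3->3, 7->7, 8->8, 9->9, 1->1, 5->5, 6->6, 4->4, 2->2, 10->10
Step 2: d_i = R_x(i) - R_y(i); compute d_i^2.
  (3-3)^2=0, (1-7)^2=36, (9-8)^2=1, (8-9)^2=1, (7-1)^2=36, (5-5)^2=0, (6-6)^2=0, (2-4)^2=4, (4-2)^2=4, (10-10)^2=0
sum(d^2) = 82.
Step 3: rho = 1 - 6*82 / (10*(10^2 - 1)) = 1 - 492/990 = 0.503030.
Step 4: Under H0, t = rho * sqrt((n-2)/(1-rho^2)) = 1.6462 ~ t(8).
Step 5: Two-sided p-value from the t-distribution with 8 df = 0.138334.
Step 6: alpha = 0.1. fail to reject H0.

rho = 0.5030, p = 0.138334, fail to reject H0 at alpha = 0.1.


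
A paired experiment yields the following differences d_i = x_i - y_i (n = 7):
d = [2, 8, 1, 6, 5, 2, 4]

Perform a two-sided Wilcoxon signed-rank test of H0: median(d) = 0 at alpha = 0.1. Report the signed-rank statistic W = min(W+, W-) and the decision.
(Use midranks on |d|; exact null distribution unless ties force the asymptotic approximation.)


Step 1: Drop any zero differences (none here) and take |d_i|.
|d| = [2, 8, 1, 6, 5, 2, 4]
Step 2: Midrank |d_i| (ties get averaged ranks).
ranks: |2|->2.5, |8|->7, |1|->1, |6|->6, |5|->5, |2|->2.5, |4|->4
Step 3: Attach original signs; sum ranks with positive sign and with negative sign.
W+ = 2.5 + 7 + 1 + 6 + 5 + 2.5 + 4 = 28
W- = 0 = 0
(Check: W+ + W- = 28 should equal n(n+1)/2 = 28.)
Step 4: Test statistic W = min(W+, W-) = 0.
Step 5: Ties in |d|, so use the tie-corrected normal approximation.
        E[W] = n(n+1)/4 = 7*8/4 = 14.
        Tie groups: |d|=2 (t=2); sum(t^3 - t) = 6.
        Var[W] = n(n+1)(2n+1)/24 - sum(t^3-t)/48 = 840/24 - 6/48 = 34.875.
        z = (W - E[W]) / sqrt(Var[W]) = (0 - 14) / 5.9055 = -2.3707.
        Two-sided p = 2*Phi(z) = 0.017756.
Step 6: alpha = 0.1. reject H0.

W+ = 28, W- = 0, W = min = 0, p = 0.017756, reject H0.


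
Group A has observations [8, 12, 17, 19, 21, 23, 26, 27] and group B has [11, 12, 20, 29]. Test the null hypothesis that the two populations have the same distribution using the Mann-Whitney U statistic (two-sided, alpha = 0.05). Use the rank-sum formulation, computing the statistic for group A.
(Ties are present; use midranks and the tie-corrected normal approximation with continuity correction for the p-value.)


Step 1: Combine and sort all 12 observations; assign midranks.
sorted (value, group): (8,X), (11,Y), (12,X), (12,Y), (17,X), (19,X), (20,Y), (21,X), (23,X), (26,X), (27,X), (29,Y)
ranks: 8->1, 11->2, 12->3.5, 12->3.5, 17->5, 19->6, 20->7, 21->8, 23->9, 26->10, 27->11, 29->12
Step 2: Rank sum for X: R1 = 1 + 3.5 + 5 + 6 + 8 + 9 + 10 + 11 = 53.5.
Step 3: U_X = R1 - n1(n1+1)/2 = 53.5 - 8*9/2 = 53.5 - 36 = 17.5.
       U_Y = n1*n2 - U_X = 32 - 17.5 = 14.5.
Step 4: Ties are present, so use the tie-corrected normal approximation (with continuity correction) for the p-value.
Step 5: p-value = 0.864901; compare to alpha = 0.05. fail to reject H0.

U_X = 17.5, p = 0.864901, fail to reject H0 at alpha = 0.05.


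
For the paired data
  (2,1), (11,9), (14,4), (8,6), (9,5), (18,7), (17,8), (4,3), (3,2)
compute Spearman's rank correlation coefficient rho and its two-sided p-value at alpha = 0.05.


Step 1: Rank x and y separately (midranks; no ties here).
rank(x): 2->1, 11->6, 14->7, 8->4, 9->5, 18->9, 17->8, 4->3, 3->2
rank(y): 1->1, 9->9, 4->4, 6->6, 5->5, 7->7, 8->8, 3->3, 2->2
Step 2: d_i = R_x(i) - R_y(i); compute d_i^2.
  (1-1)^2=0, (6-9)^2=9, (7-4)^2=9, (4-6)^2=4, (5-5)^2=0, (9-7)^2=4, (8-8)^2=0, (3-3)^2=0, (2-2)^2=0
sum(d^2) = 26.
Step 3: rho = 1 - 6*26 / (9*(9^2 - 1)) = 1 - 156/720 = 0.783333.
Step 4: Under H0, t = rho * sqrt((n-2)/(1-rho^2)) = 3.3341 ~ t(7).
Step 5: Two-sided p-value from the t-distribution with 7 df = 0.012520.
Step 6: alpha = 0.05. reject H0.

rho = 0.7833, p = 0.012520, reject H0 at alpha = 0.05.


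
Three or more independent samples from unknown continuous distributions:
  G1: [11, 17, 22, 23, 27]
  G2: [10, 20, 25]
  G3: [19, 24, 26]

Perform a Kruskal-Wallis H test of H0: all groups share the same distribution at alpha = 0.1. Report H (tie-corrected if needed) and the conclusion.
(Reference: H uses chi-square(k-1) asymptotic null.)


Step 1: Combine all N = 11 observations and assign midranks.
sorted (value, group, rank): (10,G2,1), (11,G1,2), (17,G1,3), (19,G3,4), (20,G2,5), (22,G1,6), (23,G1,7), (24,G3,8), (25,G2,9), (26,G3,10), (27,G1,11)
Step 2: Sum ranks within each group.
R_1 = 29 (n_1 = 5)
R_2 = 15 (n_2 = 3)
R_3 = 22 (n_3 = 3)
Step 3: H = 12/(N(N+1)) * sum(R_i^2/n_i) - 3(N+1)
     = 12/(11*12) * (29^2/5 + 15^2/3 + 22^2/3) - 3*12
     = 0.090909 * 404.533 - 36
     = 0.775758.
Step 4: No ties, so H is used without correction.
Step 5: Under H0, H ~ chi^2(2); p-value = 0.678495.
Step 6: alpha = 0.1. fail to reject H0.

H = 0.7758, df = 2, p = 0.678495, fail to reject H0.


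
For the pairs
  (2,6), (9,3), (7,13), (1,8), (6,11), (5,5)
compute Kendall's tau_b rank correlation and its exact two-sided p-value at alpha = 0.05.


Step 1: Enumerate the 15 unordered pairs (i,j) with i<j and classify each by sign(x_j-x_i) * sign(y_j-y_i).
  (1,2):dx=+7,dy=-3->D; (1,3):dx=+5,dy=+7->C; (1,4):dx=-1,dy=+2->D; (1,5):dx=+4,dy=+5->C
  (1,6):dx=+3,dy=-1->D; (2,3):dx=-2,dy=+10->D; (2,4):dx=-8,dy=+5->D; (2,5):dx=-3,dy=+8->D
  (2,6):dx=-4,dy=+2->D; (3,4):dx=-6,dy=-5->C; (3,5):dx=-1,dy=-2->C; (3,6):dx=-2,dy=-8->C
  (4,5):dx=+5,dy=+3->C; (4,6):dx=+4,dy=-3->D; (5,6):dx=-1,dy=-6->C
Step 2: C = 7, D = 8, total pairs = 15.
Step 3: tau = (C - D)/(n(n-1)/2) = (7 - 8)/15 = -0.066667.
Step 4: Exact two-sided p-value (enumerate n! = 720 permutations of y under H0): p = 1.000000.
Step 5: alpha = 0.05. fail to reject H0.

tau_b = -0.0667 (C=7, D=8), p = 1.000000, fail to reject H0.


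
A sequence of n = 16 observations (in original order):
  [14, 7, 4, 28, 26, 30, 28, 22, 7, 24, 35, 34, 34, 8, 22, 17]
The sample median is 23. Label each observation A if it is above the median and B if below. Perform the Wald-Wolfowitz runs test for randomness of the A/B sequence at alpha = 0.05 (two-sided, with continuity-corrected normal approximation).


Step 1: Compute median = 23; label A = above, B = below.
Labels in order: BBBAAAABBAAAABBB  (n_A = 8, n_B = 8)
Step 2: Count runs R = 5.
Step 3: Under H0 (random ordering), E[R] = 2*n_A*n_B/(n_A+n_B) + 1 = 2*8*8/16 + 1 = 9.0000.
        Var[R] = 2*n_A*n_B*(2*n_A*n_B - n_A - n_B) / ((n_A+n_B)^2 * (n_A+n_B-1)) = 14336/3840 = 3.7333.
        SD[R] = 1.9322.
Step 4: Continuity-corrected z = (R + 0.5 - E[R]) / SD[R] = (5 + 0.5 - 9.0000) / 1.9322 = -1.8114.
Step 5: Two-sided p-value via normal approximation = 2*(1 - Phi(|z|)) = 0.070076.
Step 6: alpha = 0.05. fail to reject H0.

R = 5, z = -1.8114, p = 0.070076, fail to reject H0.


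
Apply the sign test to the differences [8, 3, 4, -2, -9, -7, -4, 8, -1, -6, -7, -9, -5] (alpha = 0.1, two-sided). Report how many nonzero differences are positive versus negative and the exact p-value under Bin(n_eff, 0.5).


Step 1: Discard zero differences. Original n = 13; n_eff = number of nonzero differences = 13.
Nonzero differences (with sign): +8, +3, +4, -2, -9, -7, -4, +8, -1, -6, -7, -9, -5
Step 2: Count signs: positive = 4, negative = 9.
Step 3: Under H0: P(positive) = 0.5, so the number of positives S ~ Bin(13, 0.5).
Step 4: Two-sided exact p-value = sum of Bin(13,0.5) probabilities at or below the observed probability = 0.266846.
Step 5: alpha = 0.1. fail to reject H0.

n_eff = 13, pos = 4, neg = 9, p = 0.266846, fail to reject H0.


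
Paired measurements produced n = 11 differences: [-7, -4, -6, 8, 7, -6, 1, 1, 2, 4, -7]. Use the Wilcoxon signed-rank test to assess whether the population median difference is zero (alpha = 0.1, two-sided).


Step 1: Drop any zero differences (none here) and take |d_i|.
|d| = [7, 4, 6, 8, 7, 6, 1, 1, 2, 4, 7]
Step 2: Midrank |d_i| (ties get averaged ranks).
ranks: |7|->9, |4|->4.5, |6|->6.5, |8|->11, |7|->9, |6|->6.5, |1|->1.5, |1|->1.5, |2|->3, |4|->4.5, |7|->9
Step 3: Attach original signs; sum ranks with positive sign and with negative sign.
W+ = 11 + 9 + 1.5 + 1.5 + 3 + 4.5 = 30.5
W- = 9 + 4.5 + 6.5 + 6.5 + 9 = 35.5
(Check: W+ + W- = 66 should equal n(n+1)/2 = 66.)
Step 4: Test statistic W = min(W+, W-) = 30.5.
Step 5: Ties in |d|, so use the tie-corrected normal approximation.
        E[W] = n(n+1)/4 = 11*12/4 = 33.
        Tie groups: |d|=1 (t=2), |d|=4 (t=2), |d|=6 (t=2), |d|=7 (t=3); sum(t^3 - t) = 42.
        Var[W] = n(n+1)(2n+1)/24 - sum(t^3-t)/48 = 3036/24 - 42/48 = 125.625.
        z = (W - E[W]) / sqrt(Var[W]) = (30.5 - 33) / 11.2083 = -0.2230.
        Two-sided p = 2*Phi(z) = 0.823497.
Step 6: alpha = 0.1. fail to reject H0.

W+ = 30.5, W- = 35.5, W = min = 30.5, p = 0.823497, fail to reject H0.


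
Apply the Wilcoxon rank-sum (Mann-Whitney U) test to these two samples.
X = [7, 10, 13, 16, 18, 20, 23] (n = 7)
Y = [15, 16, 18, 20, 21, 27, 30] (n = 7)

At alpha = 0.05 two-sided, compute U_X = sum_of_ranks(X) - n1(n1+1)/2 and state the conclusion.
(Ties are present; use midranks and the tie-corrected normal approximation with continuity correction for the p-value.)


Step 1: Combine and sort all 14 observations; assign midranks.
sorted (value, group): (7,X), (10,X), (13,X), (15,Y), (16,X), (16,Y), (18,X), (18,Y), (20,X), (20,Y), (21,Y), (23,X), (27,Y), (30,Y)
ranks: 7->1, 10->2, 13->3, 15->4, 16->5.5, 16->5.5, 18->7.5, 18->7.5, 20->9.5, 20->9.5, 21->11, 23->12, 27->13, 30->14
Step 2: Rank sum for X: R1 = 1 + 2 + 3 + 5.5 + 7.5 + 9.5 + 12 = 40.5.
Step 3: U_X = R1 - n1(n1+1)/2 = 40.5 - 7*8/2 = 40.5 - 28 = 12.5.
       U_Y = n1*n2 - U_X = 49 - 12.5 = 36.5.
Step 4: Ties are present, so use the tie-corrected normal approximation (with continuity correction) for the p-value.
Step 5: p-value = 0.140405; compare to alpha = 0.05. fail to reject H0.

U_X = 12.5, p = 0.140405, fail to reject H0 at alpha = 0.05.


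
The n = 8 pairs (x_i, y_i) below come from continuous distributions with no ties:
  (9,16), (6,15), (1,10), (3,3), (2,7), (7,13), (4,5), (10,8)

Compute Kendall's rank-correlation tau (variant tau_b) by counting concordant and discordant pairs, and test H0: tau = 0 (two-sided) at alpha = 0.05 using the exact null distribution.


Step 1: Enumerate the 28 unordered pairs (i,j) with i<j and classify each by sign(x_j-x_i) * sign(y_j-y_i).
  (1,2):dx=-3,dy=-1->C; (1,3):dx=-8,dy=-6->C; (1,4):dx=-6,dy=-13->C; (1,5):dx=-7,dy=-9->C
  (1,6):dx=-2,dy=-3->C; (1,7):dx=-5,dy=-11->C; (1,8):dx=+1,dy=-8->D; (2,3):dx=-5,dy=-5->C
  (2,4):dx=-3,dy=-12->C; (2,5):dx=-4,dy=-8->C; (2,6):dx=+1,dy=-2->D; (2,7):dx=-2,dy=-10->C
  (2,8):dx=+4,dy=-7->D; (3,4):dx=+2,dy=-7->D; (3,5):dx=+1,dy=-3->D; (3,6):dx=+6,dy=+3->C
  (3,7):dx=+3,dy=-5->D; (3,8):dx=+9,dy=-2->D; (4,5):dx=-1,dy=+4->D; (4,6):dx=+4,dy=+10->C
  (4,7):dx=+1,dy=+2->C; (4,8):dx=+7,dy=+5->C; (5,6):dx=+5,dy=+6->C; (5,7):dx=+2,dy=-2->D
  (5,8):dx=+8,dy=+1->C; (6,7):dx=-3,dy=-8->C; (6,8):dx=+3,dy=-5->D; (7,8):dx=+6,dy=+3->C
Step 2: C = 18, D = 10, total pairs = 28.
Step 3: tau = (C - D)/(n(n-1)/2) = (18 - 10)/28 = 0.285714.
Step 4: Exact two-sided p-value (enumerate n! = 40320 permutations of y under H0): p = 0.398760.
Step 5: alpha = 0.05. fail to reject H0.

tau_b = 0.2857 (C=18, D=10), p = 0.398760, fail to reject H0.


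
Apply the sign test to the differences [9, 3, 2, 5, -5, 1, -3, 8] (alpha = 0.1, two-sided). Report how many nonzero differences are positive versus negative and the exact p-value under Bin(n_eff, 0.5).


Step 1: Discard zero differences. Original n = 8; n_eff = number of nonzero differences = 8.
Nonzero differences (with sign): +9, +3, +2, +5, -5, +1, -3, +8
Step 2: Count signs: positive = 6, negative = 2.
Step 3: Under H0: P(positive) = 0.5, so the number of positives S ~ Bin(8, 0.5).
Step 4: Two-sided exact p-value = sum of Bin(8,0.5) probabilities at or below the observed probability = 0.289062.
Step 5: alpha = 0.1. fail to reject H0.

n_eff = 8, pos = 6, neg = 2, p = 0.289062, fail to reject H0.


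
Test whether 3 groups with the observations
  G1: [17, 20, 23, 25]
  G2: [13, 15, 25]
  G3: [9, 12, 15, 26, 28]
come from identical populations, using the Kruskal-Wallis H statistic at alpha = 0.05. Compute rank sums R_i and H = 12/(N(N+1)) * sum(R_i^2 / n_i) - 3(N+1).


Step 1: Combine all N = 12 observations and assign midranks.
sorted (value, group, rank): (9,G3,1), (12,G3,2), (13,G2,3), (15,G2,4.5), (15,G3,4.5), (17,G1,6), (20,G1,7), (23,G1,8), (25,G1,9.5), (25,G2,9.5), (26,G3,11), (28,G3,12)
Step 2: Sum ranks within each group.
R_1 = 30.5 (n_1 = 4)
R_2 = 17 (n_2 = 3)
R_3 = 30.5 (n_3 = 5)
Step 3: H = 12/(N(N+1)) * sum(R_i^2/n_i) - 3(N+1)
     = 12/(12*13) * (30.5^2/4 + 17^2/3 + 30.5^2/5) - 3*13
     = 0.076923 * 514.946 - 39
     = 0.611218.
Step 4: Ties present; correction factor C = 1 - 12/(12^3 - 12) = 0.993007. Corrected H = 0.611218 / 0.993007 = 0.615522.
Step 5: Under H0, H ~ chi^2(2); p-value = 0.735091.
Step 6: alpha = 0.05. fail to reject H0.

H = 0.6155, df = 2, p = 0.735091, fail to reject H0.


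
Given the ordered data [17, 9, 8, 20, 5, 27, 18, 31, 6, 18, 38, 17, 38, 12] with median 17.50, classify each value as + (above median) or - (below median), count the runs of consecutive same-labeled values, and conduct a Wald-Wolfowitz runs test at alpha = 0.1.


Step 1: Compute median = 17.50; label A = above, B = below.
Labels in order: BBBABAAABAABAB  (n_A = 7, n_B = 7)
Step 2: Count runs R = 9.
Step 3: Under H0 (random ordering), E[R] = 2*n_A*n_B/(n_A+n_B) + 1 = 2*7*7/14 + 1 = 8.0000.
        Var[R] = 2*n_A*n_B*(2*n_A*n_B - n_A - n_B) / ((n_A+n_B)^2 * (n_A+n_B-1)) = 8232/2548 = 3.2308.
        SD[R] = 1.7974.
Step 4: Continuity-corrected z = (R - 0.5 - E[R]) / SD[R] = (9 - 0.5 - 8.0000) / 1.7974 = 0.2782.
Step 5: Two-sided p-value via normal approximation = 2*(1 - Phi(|z|)) = 0.780879.
Step 6: alpha = 0.1. fail to reject H0.

R = 9, z = 0.2782, p = 0.780879, fail to reject H0.


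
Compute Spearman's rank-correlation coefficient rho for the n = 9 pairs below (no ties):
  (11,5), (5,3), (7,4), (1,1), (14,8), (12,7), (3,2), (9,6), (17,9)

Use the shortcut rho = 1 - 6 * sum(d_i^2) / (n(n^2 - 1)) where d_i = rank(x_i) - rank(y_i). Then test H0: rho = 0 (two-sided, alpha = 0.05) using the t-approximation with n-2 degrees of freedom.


Step 1: Rank x and y separately (midranks; no ties here).
rank(x): 11->6, 5->3, 7->4, 1->1, 14->8, 12->7, 3->2, 9->5, 17->9
rank(y): 5->5, 3->3, 4->4, 1->1, 8->8, 7->7, 2->2, 6->6, 9->9
Step 2: d_i = R_x(i) - R_y(i); compute d_i^2.
  (6-5)^2=1, (3-3)^2=0, (4-4)^2=0, (1-1)^2=0, (8-8)^2=0, (7-7)^2=0, (2-2)^2=0, (5-6)^2=1, (9-9)^2=0
sum(d^2) = 2.
Step 3: rho = 1 - 6*2 / (9*(9^2 - 1)) = 1 - 12/720 = 0.983333.
Step 4: Under H0, t = rho * sqrt((n-2)/(1-rho^2)) = 14.3096 ~ t(7).
Step 5: Two-sided p-value from the t-distribution with 7 df = 0.000002.
Step 6: alpha = 0.05. reject H0.

rho = 0.9833, p = 0.000002, reject H0 at alpha = 0.05.


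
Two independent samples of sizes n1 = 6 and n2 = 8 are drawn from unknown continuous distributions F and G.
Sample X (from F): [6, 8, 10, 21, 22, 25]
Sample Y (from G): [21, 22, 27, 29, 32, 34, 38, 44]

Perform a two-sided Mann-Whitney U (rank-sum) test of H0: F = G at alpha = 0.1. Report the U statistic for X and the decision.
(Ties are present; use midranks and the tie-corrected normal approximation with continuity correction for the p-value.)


Step 1: Combine and sort all 14 observations; assign midranks.
sorted (value, group): (6,X), (8,X), (10,X), (21,X), (21,Y), (22,X), (22,Y), (25,X), (27,Y), (29,Y), (32,Y), (34,Y), (38,Y), (44,Y)
ranks: 6->1, 8->2, 10->3, 21->4.5, 21->4.5, 22->6.5, 22->6.5, 25->8, 27->9, 29->10, 32->11, 34->12, 38->13, 44->14
Step 2: Rank sum for X: R1 = 1 + 2 + 3 + 4.5 + 6.5 + 8 = 25.
Step 3: U_X = R1 - n1(n1+1)/2 = 25 - 6*7/2 = 25 - 21 = 4.
       U_Y = n1*n2 - U_X = 48 - 4 = 44.
Step 4: Ties are present, so use the tie-corrected normal approximation (with continuity correction) for the p-value.
Step 5: p-value = 0.011636; compare to alpha = 0.1. reject H0.

U_X = 4, p = 0.011636, reject H0 at alpha = 0.1.


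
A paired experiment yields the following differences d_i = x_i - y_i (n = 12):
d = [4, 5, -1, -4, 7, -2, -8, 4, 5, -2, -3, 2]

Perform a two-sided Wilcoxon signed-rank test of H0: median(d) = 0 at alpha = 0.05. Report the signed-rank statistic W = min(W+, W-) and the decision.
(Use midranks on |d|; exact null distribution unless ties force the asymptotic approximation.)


Step 1: Drop any zero differences (none here) and take |d_i|.
|d| = [4, 5, 1, 4, 7, 2, 8, 4, 5, 2, 3, 2]
Step 2: Midrank |d_i| (ties get averaged ranks).
ranks: |4|->7, |5|->9.5, |1|->1, |4|->7, |7|->11, |2|->3, |8|->12, |4|->7, |5|->9.5, |2|->3, |3|->5, |2|->3
Step 3: Attach original signs; sum ranks with positive sign and with negative sign.
W+ = 7 + 9.5 + 11 + 7 + 9.5 + 3 = 47
W- = 1 + 7 + 3 + 12 + 3 + 5 = 31
(Check: W+ + W- = 78 should equal n(n+1)/2 = 78.)
Step 4: Test statistic W = min(W+, W-) = 31.
Step 5: Ties in |d|, so use the tie-corrected normal approximation.
        E[W] = n(n+1)/4 = 12*13/4 = 39.
        Tie groups: |d|=2 (t=3), |d|=4 (t=3), |d|=5 (t=2); sum(t^3 - t) = 54.
        Var[W] = n(n+1)(2n+1)/24 - sum(t^3-t)/48 = 3900/24 - 54/48 = 161.375.
        z = (W - E[W]) / sqrt(Var[W]) = (31 - 39) / 12.7033 = -0.6298.
        Two-sided p = 2*Phi(z) = 0.528855.
Step 6: alpha = 0.05. fail to reject H0.

W+ = 47, W- = 31, W = min = 31, p = 0.528855, fail to reject H0.


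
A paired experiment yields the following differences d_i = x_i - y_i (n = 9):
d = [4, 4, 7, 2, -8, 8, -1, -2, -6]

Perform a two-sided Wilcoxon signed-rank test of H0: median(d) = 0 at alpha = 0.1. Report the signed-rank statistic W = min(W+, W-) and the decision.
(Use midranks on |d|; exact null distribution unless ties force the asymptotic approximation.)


Step 1: Drop any zero differences (none here) and take |d_i|.
|d| = [4, 4, 7, 2, 8, 8, 1, 2, 6]
Step 2: Midrank |d_i| (ties get averaged ranks).
ranks: |4|->4.5, |4|->4.5, |7|->7, |2|->2.5, |8|->8.5, |8|->8.5, |1|->1, |2|->2.5, |6|->6
Step 3: Attach original signs; sum ranks with positive sign and with negative sign.
W+ = 4.5 + 4.5 + 7 + 2.5 + 8.5 = 27
W- = 8.5 + 1 + 2.5 + 6 = 18
(Check: W+ + W- = 45 should equal n(n+1)/2 = 45.)
Step 4: Test statistic W = min(W+, W-) = 18.
Step 5: Ties in |d|, so use the tie-corrected normal approximation.
        E[W] = n(n+1)/4 = 9*10/4 = 22.5.
        Tie groups: |d|=2 (t=2), |d|=4 (t=2), |d|=8 (t=2); sum(t^3 - t) = 18.
        Var[W] = n(n+1)(2n+1)/24 - sum(t^3-t)/48 = 1710/24 - 18/48 = 70.875.
        z = (W - E[W]) / sqrt(Var[W]) = (18 - 22.5) / 8.4187 = -0.5345.
        Two-sided p = 2*Phi(z) = 0.592980.
Step 6: alpha = 0.1. fail to reject H0.

W+ = 27, W- = 18, W = min = 18, p = 0.592980, fail to reject H0.


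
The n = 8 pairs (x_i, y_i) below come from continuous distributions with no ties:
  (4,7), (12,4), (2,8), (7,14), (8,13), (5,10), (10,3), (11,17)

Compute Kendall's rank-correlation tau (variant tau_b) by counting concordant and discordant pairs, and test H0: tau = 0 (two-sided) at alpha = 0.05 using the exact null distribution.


Step 1: Enumerate the 28 unordered pairs (i,j) with i<j and classify each by sign(x_j-x_i) * sign(y_j-y_i).
  (1,2):dx=+8,dy=-3->D; (1,3):dx=-2,dy=+1->D; (1,4):dx=+3,dy=+7->C; (1,5):dx=+4,dy=+6->C
  (1,6):dx=+1,dy=+3->C; (1,7):dx=+6,dy=-4->D; (1,8):dx=+7,dy=+10->C; (2,3):dx=-10,dy=+4->D
  (2,4):dx=-5,dy=+10->D; (2,5):dx=-4,dy=+9->D; (2,6):dx=-7,dy=+6->D; (2,7):dx=-2,dy=-1->C
  (2,8):dx=-1,dy=+13->D; (3,4):dx=+5,dy=+6->C; (3,5):dx=+6,dy=+5->C; (3,6):dx=+3,dy=+2->C
  (3,7):dx=+8,dy=-5->D; (3,8):dx=+9,dy=+9->C; (4,5):dx=+1,dy=-1->D; (4,6):dx=-2,dy=-4->C
  (4,7):dx=+3,dy=-11->D; (4,8):dx=+4,dy=+3->C; (5,6):dx=-3,dy=-3->C; (5,7):dx=+2,dy=-10->D
  (5,8):dx=+3,dy=+4->C; (6,7):dx=+5,dy=-7->D; (6,8):dx=+6,dy=+7->C; (7,8):dx=+1,dy=+14->C
Step 2: C = 15, D = 13, total pairs = 28.
Step 3: tau = (C - D)/(n(n-1)/2) = (15 - 13)/28 = 0.071429.
Step 4: Exact two-sided p-value (enumerate n! = 40320 permutations of y under H0): p = 0.904861.
Step 5: alpha = 0.05. fail to reject H0.

tau_b = 0.0714 (C=15, D=13), p = 0.904861, fail to reject H0.


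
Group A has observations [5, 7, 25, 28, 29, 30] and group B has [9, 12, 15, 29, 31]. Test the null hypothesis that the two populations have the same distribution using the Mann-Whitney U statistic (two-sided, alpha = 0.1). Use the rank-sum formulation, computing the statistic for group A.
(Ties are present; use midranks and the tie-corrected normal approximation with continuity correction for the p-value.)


Step 1: Combine and sort all 11 observations; assign midranks.
sorted (value, group): (5,X), (7,X), (9,Y), (12,Y), (15,Y), (25,X), (28,X), (29,X), (29,Y), (30,X), (31,Y)
ranks: 5->1, 7->2, 9->3, 12->4, 15->5, 25->6, 28->7, 29->8.5, 29->8.5, 30->10, 31->11
Step 2: Rank sum for X: R1 = 1 + 2 + 6 + 7 + 8.5 + 10 = 34.5.
Step 3: U_X = R1 - n1(n1+1)/2 = 34.5 - 6*7/2 = 34.5 - 21 = 13.5.
       U_Y = n1*n2 - U_X = 30 - 13.5 = 16.5.
Step 4: Ties are present, so use the tie-corrected normal approximation (with continuity correction) for the p-value.
Step 5: p-value = 0.854805; compare to alpha = 0.1. fail to reject H0.

U_X = 13.5, p = 0.854805, fail to reject H0 at alpha = 0.1.


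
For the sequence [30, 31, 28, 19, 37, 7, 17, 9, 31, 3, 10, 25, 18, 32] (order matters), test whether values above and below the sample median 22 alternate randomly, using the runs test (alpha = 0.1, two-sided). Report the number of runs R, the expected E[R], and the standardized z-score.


Step 1: Compute median = 22; label A = above, B = below.
Labels in order: AAABABBBABBABA  (n_A = 7, n_B = 7)
Step 2: Count runs R = 9.
Step 3: Under H0 (random ordering), E[R] = 2*n_A*n_B/(n_A+n_B) + 1 = 2*7*7/14 + 1 = 8.0000.
        Var[R] = 2*n_A*n_B*(2*n_A*n_B - n_A - n_B) / ((n_A+n_B)^2 * (n_A+n_B-1)) = 8232/2548 = 3.2308.
        SD[R] = 1.7974.
Step 4: Continuity-corrected z = (R - 0.5 - E[R]) / SD[R] = (9 - 0.5 - 8.0000) / 1.7974 = 0.2782.
Step 5: Two-sided p-value via normal approximation = 2*(1 - Phi(|z|)) = 0.780879.
Step 6: alpha = 0.1. fail to reject H0.

R = 9, z = 0.2782, p = 0.780879, fail to reject H0.


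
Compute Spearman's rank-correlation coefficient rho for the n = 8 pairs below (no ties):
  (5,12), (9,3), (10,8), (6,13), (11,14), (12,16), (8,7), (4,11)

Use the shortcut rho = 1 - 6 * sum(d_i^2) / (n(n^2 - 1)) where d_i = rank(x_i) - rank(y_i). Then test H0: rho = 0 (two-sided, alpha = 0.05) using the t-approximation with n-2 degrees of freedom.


Step 1: Rank x and y separately (midranks; no ties here).
rank(x): 5->2, 9->5, 10->6, 6->3, 11->7, 12->8, 8->4, 4->1
rank(y): 12->5, 3->1, 8->3, 13->6, 14->7, 16->8, 7->2, 11->4
Step 2: d_i = R_x(i) - R_y(i); compute d_i^2.
  (2-5)^2=9, (5-1)^2=16, (6-3)^2=9, (3-6)^2=9, (7-7)^2=0, (8-8)^2=0, (4-2)^2=4, (1-4)^2=9
sum(d^2) = 56.
Step 3: rho = 1 - 6*56 / (8*(8^2 - 1)) = 1 - 336/504 = 0.333333.
Step 4: Under H0, t = rho * sqrt((n-2)/(1-rho^2)) = 0.8660 ~ t(6).
Step 5: Two-sided p-value from the t-distribution with 6 df = 0.419753.
Step 6: alpha = 0.05. fail to reject H0.

rho = 0.3333, p = 0.419753, fail to reject H0 at alpha = 0.05.


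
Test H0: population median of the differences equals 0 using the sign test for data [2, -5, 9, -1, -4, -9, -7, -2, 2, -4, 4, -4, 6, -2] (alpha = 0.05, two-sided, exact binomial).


Step 1: Discard zero differences. Original n = 14; n_eff = number of nonzero differences = 14.
Nonzero differences (with sign): +2, -5, +9, -1, -4, -9, -7, -2, +2, -4, +4, -4, +6, -2
Step 2: Count signs: positive = 5, negative = 9.
Step 3: Under H0: P(positive) = 0.5, so the number of positives S ~ Bin(14, 0.5).
Step 4: Two-sided exact p-value = sum of Bin(14,0.5) probabilities at or below the observed probability = 0.423950.
Step 5: alpha = 0.05. fail to reject H0.

n_eff = 14, pos = 5, neg = 9, p = 0.423950, fail to reject H0.


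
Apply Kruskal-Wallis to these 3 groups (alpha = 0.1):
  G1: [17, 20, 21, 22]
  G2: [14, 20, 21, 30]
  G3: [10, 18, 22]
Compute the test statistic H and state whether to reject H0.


Step 1: Combine all N = 11 observations and assign midranks.
sorted (value, group, rank): (10,G3,1), (14,G2,2), (17,G1,3), (18,G3,4), (20,G1,5.5), (20,G2,5.5), (21,G1,7.5), (21,G2,7.5), (22,G1,9.5), (22,G3,9.5), (30,G2,11)
Step 2: Sum ranks within each group.
R_1 = 25.5 (n_1 = 4)
R_2 = 26 (n_2 = 4)
R_3 = 14.5 (n_3 = 3)
Step 3: H = 12/(N(N+1)) * sum(R_i^2/n_i) - 3(N+1)
     = 12/(11*12) * (25.5^2/4 + 26^2/4 + 14.5^2/3) - 3*12
     = 0.090909 * 401.646 - 36
     = 0.513258.
Step 4: Ties present; correction factor C = 1 - 18/(11^3 - 11) = 0.986364. Corrected H = 0.513258 / 0.986364 = 0.520353.
Step 5: Under H0, H ~ chi^2(2); p-value = 0.770915.
Step 6: alpha = 0.1. fail to reject H0.

H = 0.5204, df = 2, p = 0.770915, fail to reject H0.


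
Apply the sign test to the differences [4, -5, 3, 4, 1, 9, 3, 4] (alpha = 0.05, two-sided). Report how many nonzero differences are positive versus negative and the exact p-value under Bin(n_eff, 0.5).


Step 1: Discard zero differences. Original n = 8; n_eff = number of nonzero differences = 8.
Nonzero differences (with sign): +4, -5, +3, +4, +1, +9, +3, +4
Step 2: Count signs: positive = 7, negative = 1.
Step 3: Under H0: P(positive) = 0.5, so the number of positives S ~ Bin(8, 0.5).
Step 4: Two-sided exact p-value = sum of Bin(8,0.5) probabilities at or below the observed probability = 0.070312.
Step 5: alpha = 0.05. fail to reject H0.

n_eff = 8, pos = 7, neg = 1, p = 0.070312, fail to reject H0.


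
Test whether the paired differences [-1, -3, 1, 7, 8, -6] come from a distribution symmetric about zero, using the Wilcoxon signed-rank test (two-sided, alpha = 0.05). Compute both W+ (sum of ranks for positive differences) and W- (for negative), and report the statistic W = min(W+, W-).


Step 1: Drop any zero differences (none here) and take |d_i|.
|d| = [1, 3, 1, 7, 8, 6]
Step 2: Midrank |d_i| (ties get averaged ranks).
ranks: |1|->1.5, |3|->3, |1|->1.5, |7|->5, |8|->6, |6|->4
Step 3: Attach original signs; sum ranks with positive sign and with negative sign.
W+ = 1.5 + 5 + 6 = 12.5
W- = 1.5 + 3 + 4 = 8.5
(Check: W+ + W- = 21 should equal n(n+1)/2 = 21.)
Step 4: Test statistic W = min(W+, W-) = 8.5.
Step 5: Ties in |d|, so use the tie-corrected normal approximation.
        E[W] = n(n+1)/4 = 6*7/4 = 10.5.
        Tie groups: |d|=1 (t=2); sum(t^3 - t) = 6.
        Var[W] = n(n+1)(2n+1)/24 - sum(t^3-t)/48 = 546/24 - 6/48 = 22.625.
        z = (W - E[W]) / sqrt(Var[W]) = (8.5 - 10.5) / 4.7566 = -0.4205.
        Two-sided p = 2*Phi(z) = 0.674142.
Step 6: alpha = 0.05. fail to reject H0.

W+ = 12.5, W- = 8.5, W = min = 8.5, p = 0.674142, fail to reject H0.


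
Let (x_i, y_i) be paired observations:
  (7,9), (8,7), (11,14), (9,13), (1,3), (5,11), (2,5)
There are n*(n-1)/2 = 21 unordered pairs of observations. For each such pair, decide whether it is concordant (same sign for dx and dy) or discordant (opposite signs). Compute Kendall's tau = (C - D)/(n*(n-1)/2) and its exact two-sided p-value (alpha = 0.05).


Step 1: Enumerate the 21 unordered pairs (i,j) with i<j and classify each by sign(x_j-x_i) * sign(y_j-y_i).
  (1,2):dx=+1,dy=-2->D; (1,3):dx=+4,dy=+5->C; (1,4):dx=+2,dy=+4->C; (1,5):dx=-6,dy=-6->C
  (1,6):dx=-2,dy=+2->D; (1,7):dx=-5,dy=-4->C; (2,3):dx=+3,dy=+7->C; (2,4):dx=+1,dy=+6->C
  (2,5):dx=-7,dy=-4->C; (2,6):dx=-3,dy=+4->D; (2,7):dx=-6,dy=-2->C; (3,4):dx=-2,dy=-1->C
  (3,5):dx=-10,dy=-11->C; (3,6):dx=-6,dy=-3->C; (3,7):dx=-9,dy=-9->C; (4,5):dx=-8,dy=-10->C
  (4,6):dx=-4,dy=-2->C; (4,7):dx=-7,dy=-8->C; (5,6):dx=+4,dy=+8->C; (5,7):dx=+1,dy=+2->C
  (6,7):dx=-3,dy=-6->C
Step 2: C = 18, D = 3, total pairs = 21.
Step 3: tau = (C - D)/(n(n-1)/2) = (18 - 3)/21 = 0.714286.
Step 4: Exact two-sided p-value (enumerate n! = 5040 permutations of y under H0): p = 0.030159.
Step 5: alpha = 0.05. reject H0.

tau_b = 0.7143 (C=18, D=3), p = 0.030159, reject H0.


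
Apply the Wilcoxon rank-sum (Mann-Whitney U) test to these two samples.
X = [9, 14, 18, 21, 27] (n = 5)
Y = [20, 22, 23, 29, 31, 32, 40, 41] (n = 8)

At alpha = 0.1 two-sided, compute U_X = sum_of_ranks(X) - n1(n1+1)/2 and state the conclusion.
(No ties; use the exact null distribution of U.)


Step 1: Combine and sort all 13 observations; assign midranks.
sorted (value, group): (9,X), (14,X), (18,X), (20,Y), (21,X), (22,Y), (23,Y), (27,X), (29,Y), (31,Y), (32,Y), (40,Y), (41,Y)
ranks: 9->1, 14->2, 18->3, 20->4, 21->5, 22->6, 23->7, 27->8, 29->9, 31->10, 32->11, 40->12, 41->13
Step 2: Rank sum for X: R1 = 1 + 2 + 3 + 5 + 8 = 19.
Step 3: U_X = R1 - n1(n1+1)/2 = 19 - 5*6/2 = 19 - 15 = 4.
       U_Y = n1*n2 - U_X = 40 - 4 = 36.
Step 4: No ties, so the exact null distribution of U (based on enumerating the C(13,5) = 1287 equally likely rank assignments) gives the two-sided p-value.
Step 5: p-value = 0.018648; compare to alpha = 0.1. reject H0.

U_X = 4, p = 0.018648, reject H0 at alpha = 0.1.


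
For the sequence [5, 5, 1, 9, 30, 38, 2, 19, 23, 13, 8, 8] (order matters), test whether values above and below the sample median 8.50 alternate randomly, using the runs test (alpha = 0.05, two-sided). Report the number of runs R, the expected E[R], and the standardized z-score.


Step 1: Compute median = 8.50; label A = above, B = below.
Labels in order: BBBAAABAAABB  (n_A = 6, n_B = 6)
Step 2: Count runs R = 5.
Step 3: Under H0 (random ordering), E[R] = 2*n_A*n_B/(n_A+n_B) + 1 = 2*6*6/12 + 1 = 7.0000.
        Var[R] = 2*n_A*n_B*(2*n_A*n_B - n_A - n_B) / ((n_A+n_B)^2 * (n_A+n_B-1)) = 4320/1584 = 2.7273.
        SD[R] = 1.6514.
Step 4: Continuity-corrected z = (R + 0.5 - E[R]) / SD[R] = (5 + 0.5 - 7.0000) / 1.6514 = -0.9083.
Step 5: Two-sided p-value via normal approximation = 2*(1 - Phi(|z|)) = 0.363722.
Step 6: alpha = 0.05. fail to reject H0.

R = 5, z = -0.9083, p = 0.363722, fail to reject H0.


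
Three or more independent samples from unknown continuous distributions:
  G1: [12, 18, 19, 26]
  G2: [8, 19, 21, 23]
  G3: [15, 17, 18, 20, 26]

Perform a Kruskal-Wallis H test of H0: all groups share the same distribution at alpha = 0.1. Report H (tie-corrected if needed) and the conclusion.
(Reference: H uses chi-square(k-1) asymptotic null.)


Step 1: Combine all N = 13 observations and assign midranks.
sorted (value, group, rank): (8,G2,1), (12,G1,2), (15,G3,3), (17,G3,4), (18,G1,5.5), (18,G3,5.5), (19,G1,7.5), (19,G2,7.5), (20,G3,9), (21,G2,10), (23,G2,11), (26,G1,12.5), (26,G3,12.5)
Step 2: Sum ranks within each group.
R_1 = 27.5 (n_1 = 4)
R_2 = 29.5 (n_2 = 4)
R_3 = 34 (n_3 = 5)
Step 3: H = 12/(N(N+1)) * sum(R_i^2/n_i) - 3(N+1)
     = 12/(13*14) * (27.5^2/4 + 29.5^2/4 + 34^2/5) - 3*14
     = 0.065934 * 637.825 - 42
     = 0.054396.
Step 4: Ties present; correction factor C = 1 - 18/(13^3 - 13) = 0.991758. Corrected H = 0.054396 / 0.991758 = 0.054848.
Step 5: Under H0, H ~ chi^2(2); p-value = 0.972949.
Step 6: alpha = 0.1. fail to reject H0.

H = 0.0548, df = 2, p = 0.972949, fail to reject H0.


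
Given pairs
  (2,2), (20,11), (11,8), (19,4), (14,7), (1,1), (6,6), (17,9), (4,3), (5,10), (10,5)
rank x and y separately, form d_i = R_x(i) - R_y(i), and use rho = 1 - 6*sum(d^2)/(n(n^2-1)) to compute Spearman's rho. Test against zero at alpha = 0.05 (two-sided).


Step 1: Rank x and y separately (midranks; no ties here).
rank(x): 2->2, 20->11, 11->7, 19->10, 14->8, 1->1, 6->5, 17->9, 4->3, 5->4, 10->6
rank(y): 2->2, 11->11, 8->8, 4->4, 7->7, 1->1, 6->6, 9->9, 3->3, 10->10, 5->5
Step 2: d_i = R_x(i) - R_y(i); compute d_i^2.
  (2-2)^2=0, (11-11)^2=0, (7-8)^2=1, (10-4)^2=36, (8-7)^2=1, (1-1)^2=0, (5-6)^2=1, (9-9)^2=0, (3-3)^2=0, (4-10)^2=36, (6-5)^2=1
sum(d^2) = 76.
Step 3: rho = 1 - 6*76 / (11*(11^2 - 1)) = 1 - 456/1320 = 0.654545.
Step 4: Under H0, t = rho * sqrt((n-2)/(1-rho^2)) = 2.5973 ~ t(9).
Step 5: Two-sided p-value from the t-distribution with 9 df = 0.028865.
Step 6: alpha = 0.05. reject H0.

rho = 0.6545, p = 0.028865, reject H0 at alpha = 0.05.


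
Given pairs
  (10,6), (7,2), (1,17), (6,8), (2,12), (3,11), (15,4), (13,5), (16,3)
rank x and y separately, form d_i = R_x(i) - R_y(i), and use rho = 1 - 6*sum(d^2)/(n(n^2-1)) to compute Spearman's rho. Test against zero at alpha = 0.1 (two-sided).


Step 1: Rank x and y separately (midranks; no ties here).
rank(x): 10->6, 7->5, 1->1, 6->4, 2->2, 3->3, 15->8, 13->7, 16->9
rank(y): 6->5, 2->1, 17->9, 8->6, 12->8, 11->7, 4->3, 5->4, 3->2
Step 2: d_i = R_x(i) - R_y(i); compute d_i^2.
  (6-5)^2=1, (5-1)^2=16, (1-9)^2=64, (4-6)^2=4, (2-8)^2=36, (3-7)^2=16, (8-3)^2=25, (7-4)^2=9, (9-2)^2=49
sum(d^2) = 220.
Step 3: rho = 1 - 6*220 / (9*(9^2 - 1)) = 1 - 1320/720 = -0.833333.
Step 4: Under H0, t = rho * sqrt((n-2)/(1-rho^2)) = -3.9886 ~ t(7).
Step 5: Two-sided p-value from the t-distribution with 7 df = 0.005266.
Step 6: alpha = 0.1. reject H0.

rho = -0.8333, p = 0.005266, reject H0 at alpha = 0.1.


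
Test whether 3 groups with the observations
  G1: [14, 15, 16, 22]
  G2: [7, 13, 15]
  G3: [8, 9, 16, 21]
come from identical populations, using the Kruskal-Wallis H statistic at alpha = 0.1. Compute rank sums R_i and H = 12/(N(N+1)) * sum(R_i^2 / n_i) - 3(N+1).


Step 1: Combine all N = 11 observations and assign midranks.
sorted (value, group, rank): (7,G2,1), (8,G3,2), (9,G3,3), (13,G2,4), (14,G1,5), (15,G1,6.5), (15,G2,6.5), (16,G1,8.5), (16,G3,8.5), (21,G3,10), (22,G1,11)
Step 2: Sum ranks within each group.
R_1 = 31 (n_1 = 4)
R_2 = 11.5 (n_2 = 3)
R_3 = 23.5 (n_3 = 4)
Step 3: H = 12/(N(N+1)) * sum(R_i^2/n_i) - 3(N+1)
     = 12/(11*12) * (31^2/4 + 11.5^2/3 + 23.5^2/4) - 3*12
     = 0.090909 * 422.396 - 36
     = 2.399621.
Step 4: Ties present; correction factor C = 1 - 12/(11^3 - 11) = 0.990909. Corrected H = 2.399621 / 0.990909 = 2.421636.
Step 5: Under H0, H ~ chi^2(2); p-value = 0.297953.
Step 6: alpha = 0.1. fail to reject H0.

H = 2.4216, df = 2, p = 0.297953, fail to reject H0.


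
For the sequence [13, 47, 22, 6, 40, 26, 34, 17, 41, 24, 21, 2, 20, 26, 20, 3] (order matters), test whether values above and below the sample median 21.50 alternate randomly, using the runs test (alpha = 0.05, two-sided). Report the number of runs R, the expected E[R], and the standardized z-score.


Step 1: Compute median = 21.50; label A = above, B = below.
Labels in order: BAABAAABAABBBABB  (n_A = 8, n_B = 8)
Step 2: Count runs R = 9.
Step 3: Under H0 (random ordering), E[R] = 2*n_A*n_B/(n_A+n_B) + 1 = 2*8*8/16 + 1 = 9.0000.
        Var[R] = 2*n_A*n_B*(2*n_A*n_B - n_A - n_B) / ((n_A+n_B)^2 * (n_A+n_B-1)) = 14336/3840 = 3.7333.
        SD[R] = 1.9322.
Step 4: R = E[R], so z = 0 with no continuity correction.
Step 5: Two-sided p-value via normal approximation = 2*(1 - Phi(|z|)) = 1.000000.
Step 6: alpha = 0.05. fail to reject H0.

R = 9, z = 0.0000, p = 1.000000, fail to reject H0.


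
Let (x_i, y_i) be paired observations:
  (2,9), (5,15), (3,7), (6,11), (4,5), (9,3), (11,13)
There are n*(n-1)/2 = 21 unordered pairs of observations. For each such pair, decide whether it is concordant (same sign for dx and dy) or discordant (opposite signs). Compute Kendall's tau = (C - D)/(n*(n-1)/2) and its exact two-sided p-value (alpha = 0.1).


Step 1: Enumerate the 21 unordered pairs (i,j) with i<j and classify each by sign(x_j-x_i) * sign(y_j-y_i).
  (1,2):dx=+3,dy=+6->C; (1,3):dx=+1,dy=-2->D; (1,4):dx=+4,dy=+2->C; (1,5):dx=+2,dy=-4->D
  (1,6):dx=+7,dy=-6->D; (1,7):dx=+9,dy=+4->C; (2,3):dx=-2,dy=-8->C; (2,4):dx=+1,dy=-4->D
  (2,5):dx=-1,dy=-10->C; (2,6):dx=+4,dy=-12->D; (2,7):dx=+6,dy=-2->D; (3,4):dx=+3,dy=+4->C
  (3,5):dx=+1,dy=-2->D; (3,6):dx=+6,dy=-4->D; (3,7):dx=+8,dy=+6->C; (4,5):dx=-2,dy=-6->C
  (4,6):dx=+3,dy=-8->D; (4,7):dx=+5,dy=+2->C; (5,6):dx=+5,dy=-2->D; (5,7):dx=+7,dy=+8->C
  (6,7):dx=+2,dy=+10->C
Step 2: C = 11, D = 10, total pairs = 21.
Step 3: tau = (C - D)/(n(n-1)/2) = (11 - 10)/21 = 0.047619.
Step 4: Exact two-sided p-value (enumerate n! = 5040 permutations of y under H0): p = 1.000000.
Step 5: alpha = 0.1. fail to reject H0.

tau_b = 0.0476 (C=11, D=10), p = 1.000000, fail to reject H0.


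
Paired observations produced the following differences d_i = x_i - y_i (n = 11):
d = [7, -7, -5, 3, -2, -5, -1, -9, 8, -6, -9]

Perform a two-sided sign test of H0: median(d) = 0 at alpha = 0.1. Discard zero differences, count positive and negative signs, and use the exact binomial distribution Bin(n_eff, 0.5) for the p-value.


Step 1: Discard zero differences. Original n = 11; n_eff = number of nonzero differences = 11.
Nonzero differences (with sign): +7, -7, -5, +3, -2, -5, -1, -9, +8, -6, -9
Step 2: Count signs: positive = 3, negative = 8.
Step 3: Under H0: P(positive) = 0.5, so the number of positives S ~ Bin(11, 0.5).
Step 4: Two-sided exact p-value = sum of Bin(11,0.5) probabilities at or below the observed probability = 0.226562.
Step 5: alpha = 0.1. fail to reject H0.

n_eff = 11, pos = 3, neg = 8, p = 0.226562, fail to reject H0.


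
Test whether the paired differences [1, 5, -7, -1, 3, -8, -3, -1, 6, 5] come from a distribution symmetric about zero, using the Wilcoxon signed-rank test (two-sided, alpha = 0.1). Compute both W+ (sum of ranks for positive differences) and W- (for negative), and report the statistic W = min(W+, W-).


Step 1: Drop any zero differences (none here) and take |d_i|.
|d| = [1, 5, 7, 1, 3, 8, 3, 1, 6, 5]
Step 2: Midrank |d_i| (ties get averaged ranks).
ranks: |1|->2, |5|->6.5, |7|->9, |1|->2, |3|->4.5, |8|->10, |3|->4.5, |1|->2, |6|->8, |5|->6.5
Step 3: Attach original signs; sum ranks with positive sign and with negative sign.
W+ = 2 + 6.5 + 4.5 + 8 + 6.5 = 27.5
W- = 9 + 2 + 10 + 4.5 + 2 = 27.5
(Check: W+ + W- = 55 should equal n(n+1)/2 = 55.)
Step 4: Test statistic W = min(W+, W-) = 27.5.
Step 5: Ties in |d|, so use the tie-corrected normal approximation.
        E[W] = n(n+1)/4 = 10*11/4 = 27.5.
        Tie groups: |d|=1 (t=3), |d|=3 (t=2), |d|=5 (t=2); sum(t^3 - t) = 36.
        Var[W] = n(n+1)(2n+1)/24 - sum(t^3-t)/48 = 2310/24 - 36/48 = 95.5.
        z = (W - E[W]) / sqrt(Var[W]) = (27.5 - 27.5) / 9.7724 = 0.0000.
        Two-sided p = 2*Phi(z) = 1.000000.
Step 6: alpha = 0.1. fail to reject H0.

W+ = 27.5, W- = 27.5, W = min = 27.5, p = 1.000000, fail to reject H0.


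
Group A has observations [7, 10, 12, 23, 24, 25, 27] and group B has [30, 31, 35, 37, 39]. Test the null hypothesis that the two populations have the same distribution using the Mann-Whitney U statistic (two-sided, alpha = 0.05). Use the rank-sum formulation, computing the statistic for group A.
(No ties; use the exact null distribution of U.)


Step 1: Combine and sort all 12 observations; assign midranks.
sorted (value, group): (7,X), (10,X), (12,X), (23,X), (24,X), (25,X), (27,X), (30,Y), (31,Y), (35,Y), (37,Y), (39,Y)
ranks: 7->1, 10->2, 12->3, 23->4, 24->5, 25->6, 27->7, 30->8, 31->9, 35->10, 37->11, 39->12
Step 2: Rank sum for X: R1 = 1 + 2 + 3 + 4 + 5 + 6 + 7 = 28.
Step 3: U_X = R1 - n1(n1+1)/2 = 28 - 7*8/2 = 28 - 28 = 0.
       U_Y = n1*n2 - U_X = 35 - 0 = 35.
Step 4: No ties, so the exact null distribution of U (based on enumerating the C(12,7) = 792 equally likely rank assignments) gives the two-sided p-value.
Step 5: p-value = 0.002525; compare to alpha = 0.05. reject H0.

U_X = 0, p = 0.002525, reject H0 at alpha = 0.05.
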